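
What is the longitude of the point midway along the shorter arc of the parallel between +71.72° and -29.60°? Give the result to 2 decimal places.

Signed shortest Δλ from +71.72° to -29.60° is -101.32°.
Midpoint longitude = +71.72° + (-101.32°)/2 = +71.72° − 50.66° = +21.06°.

+21.06°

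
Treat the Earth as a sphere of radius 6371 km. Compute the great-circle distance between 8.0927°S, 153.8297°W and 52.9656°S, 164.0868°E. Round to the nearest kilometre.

Δλ = 164.0868 − -153.8297 = 317.9165°; wrapped into (−180°, 180°]: -42.0835°.
Δφ = -52.9656 − -8.0927 = -44.8729°.
a = sin²(Δφ/2) + cos φ₁ · cos φ₂ · sin²(Δλ/2) = 0.222535.
c = 2·atan2(√a, √(1−a)) = 0.98252 rad → d = 6371·c ≈ 6259.62 km.

6260 km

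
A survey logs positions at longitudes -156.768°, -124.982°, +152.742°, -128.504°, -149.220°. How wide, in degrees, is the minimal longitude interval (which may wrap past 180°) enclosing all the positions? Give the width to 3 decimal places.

Sort the longitudes: -156.768°, -149.220°, -128.504°, -124.982°, +152.742°.
Eastward gaps between consecutive values (wrapping around): 7.548°, 20.716°, 3.522°, 277.724°, 50.490°.
Largest gap = 277.724° ⇒ minimal covering band is its complement: 360° − 277.724° = 82.276°.
Band runs from +152.742° eastward to -124.982°, crossing the antimeridian.

82.276°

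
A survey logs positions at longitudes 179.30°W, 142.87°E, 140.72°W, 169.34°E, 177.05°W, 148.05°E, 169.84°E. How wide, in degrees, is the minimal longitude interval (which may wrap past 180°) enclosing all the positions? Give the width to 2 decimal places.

76.41°

Sort the longitudes: -179.30°, -177.05°, -140.72°, +142.87°, +148.05°, +169.34°, +169.84°.
Eastward gaps between consecutive values (wrapping around): 2.25°, 36.33°, 283.59°, 5.18°, 21.29°, 0.50°, 10.86°.
Largest gap = 283.59° ⇒ minimal covering band is its complement: 360° − 283.59° = 76.41°.
Band runs from +142.87° eastward to -140.72°, crossing the antimeridian.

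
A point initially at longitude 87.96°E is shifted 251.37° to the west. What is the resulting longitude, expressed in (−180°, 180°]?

163.41°W

Start at +87.96°; shift −251.37° → -163.41°.
-163.41° already lies in (−180°, 180°].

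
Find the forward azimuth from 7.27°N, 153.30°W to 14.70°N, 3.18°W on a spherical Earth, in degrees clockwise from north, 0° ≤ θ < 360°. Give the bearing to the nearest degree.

53°

Δλ = -3.18 − -153.30 = 150.12°.
θ = atan2( sin Δλ · cos φ₂ , cos φ₁ · sin φ₂ − sin φ₁ · cos φ₂ · cos Δλ )
  = atan2(0.48188, 0.35785) = 53.402° → normalised to [0°, 360°): 53.402°.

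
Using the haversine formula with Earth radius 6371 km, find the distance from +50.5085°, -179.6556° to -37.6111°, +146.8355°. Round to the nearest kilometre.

10332 km

Δλ = 146.8355 − -179.6556 = 326.4911°; wrapped into (−180°, 180°]: -33.5089°.
Δφ = -37.6111 − 50.5085 = -88.1196°.
a = sin²(Δφ/2) + cos φ₁ · cos φ₂ · sin²(Δλ/2) = 0.525458.
c = 2·atan2(√a, √(1−a)) = 1.62174 rad → d = 6371·c ≈ 10332.08 km.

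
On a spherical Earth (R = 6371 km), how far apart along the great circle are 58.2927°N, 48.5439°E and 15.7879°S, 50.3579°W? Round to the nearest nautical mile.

6487 nmi

Δλ = -50.3579 − 48.5439 = -98.9018°.
Δφ = -15.7879 − 58.2927 = -74.0806°.
a = sin²(Δφ/2) + cos φ₁ · cos φ₂ · sin²(Δλ/2) = 0.654864.
c = 2·atan2(√a, √(1−a)) = 1.88570 rad → d = 6371·c ≈ 12013.82 km ≈ 6486.94 nmi.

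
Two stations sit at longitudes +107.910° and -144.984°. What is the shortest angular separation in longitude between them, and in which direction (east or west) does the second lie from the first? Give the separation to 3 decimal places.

Raw difference: -144.984 − 107.910 = -252.894°.
Normalise into (−180°, 180°]: -252.894° + 360° = 107.106°.
Positive ⇒ the second point lies to the east; separation 107.106°.

107.106° east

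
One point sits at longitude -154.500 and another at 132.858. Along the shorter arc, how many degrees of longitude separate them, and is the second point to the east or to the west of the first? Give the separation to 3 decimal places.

72.642° west

Raw difference: 132.858 − -154.500 = 287.358°.
Normalise into (−180°, 180°]: 287.358° − 360° = -72.642°.
Negative ⇒ the second point lies to the west; separation 72.642°.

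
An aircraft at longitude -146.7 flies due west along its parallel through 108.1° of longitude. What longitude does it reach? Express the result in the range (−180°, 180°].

Start at -146.7°; shift −108.1° → -254.8°.
-254.8° lies outside (−180°, 180°]; add 360° → +105.2°.

+105.2°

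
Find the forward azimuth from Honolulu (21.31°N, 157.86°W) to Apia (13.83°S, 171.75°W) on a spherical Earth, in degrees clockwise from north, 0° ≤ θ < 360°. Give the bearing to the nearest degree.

202°

Δλ = -171.75 − -157.86 = -13.89°.
θ = atan2( sin Δλ · cos φ₂ , cos φ₁ · sin φ₂ − sin φ₁ · cos φ₂ · cos Δλ )
  = atan2(-0.23310, -0.56526) = -157.590° → normalised to [0°, 360°): 202.410°.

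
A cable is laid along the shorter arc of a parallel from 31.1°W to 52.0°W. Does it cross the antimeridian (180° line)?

No

Signed shortest Δλ = ((-52.0 − -31.1 + 180) mod 360) − 180 = -20.9°.
Going west by 20.9° from -31.1° reaches -52.0° without touching 180°.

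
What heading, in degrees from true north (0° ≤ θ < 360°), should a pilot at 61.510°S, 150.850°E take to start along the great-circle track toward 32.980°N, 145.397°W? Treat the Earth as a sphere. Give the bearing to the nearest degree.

52°

Δλ = -145.397 − 150.850 = -296.247°; wrapped into (−180°, 180°]: 63.753°.
θ = atan2( sin Δλ · cos φ₂ , cos φ₁ · sin φ₂ − sin φ₁ · cos φ₂ · cos Δλ )
  = atan2(0.75237, 0.58571) = 52.100° → normalised to [0°, 360°): 52.100°.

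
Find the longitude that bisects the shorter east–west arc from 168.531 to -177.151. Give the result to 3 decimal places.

Signed shortest Δλ from +168.531° to -177.151° is +14.318°.
Midpoint longitude = +168.531° + (+14.318°)/2 = +168.531° + 7.159° = +175.690°.
(The naïve average (+168.531 + -177.151)/2 = -4.31° is on the wrong side of the globe.)

+175.690°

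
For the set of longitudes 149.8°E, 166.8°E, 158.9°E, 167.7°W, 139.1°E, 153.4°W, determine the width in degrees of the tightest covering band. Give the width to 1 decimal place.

67.5°

Sort the longitudes: -167.7°, -153.4°, +139.1°, +149.8°, +158.9°, +166.8°.
Eastward gaps between consecutive values (wrapping around): 14.3°, 292.5°, 10.7°, 9.1°, 7.9°, 25.5°.
Largest gap = 292.5° ⇒ minimal covering band is its complement: 360° − 292.5° = 67.5°.
Band runs from +139.1° eastward to -153.4°, crossing the antimeridian.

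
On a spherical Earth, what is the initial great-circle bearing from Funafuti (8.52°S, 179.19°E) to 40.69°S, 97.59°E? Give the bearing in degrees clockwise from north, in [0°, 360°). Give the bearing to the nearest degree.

Δλ = 97.59 − 179.19 = -81.60°.
θ = atan2( sin Δλ · cos φ₂ , cos φ₁ · sin φ₂ − sin φ₁ · cos φ₂ · cos Δλ )
  = atan2(-0.75011, -0.62836) = -129.952° → normalised to [0°, 360°): 230.048°.

230°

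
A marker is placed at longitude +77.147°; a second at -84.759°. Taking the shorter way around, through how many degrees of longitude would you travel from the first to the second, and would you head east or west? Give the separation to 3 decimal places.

Raw difference: -84.759 − 77.147 = -161.906°.
Normalise into (−180°, 180°]: -161.906° stays -161.906°.
Negative ⇒ the second point lies to the west; separation 161.906°.

161.906° west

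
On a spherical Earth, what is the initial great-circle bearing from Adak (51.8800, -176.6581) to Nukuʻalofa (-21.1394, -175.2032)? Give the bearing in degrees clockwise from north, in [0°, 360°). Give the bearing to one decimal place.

178.6°

Δλ = -175.2032 − -176.6581 = 1.4549°.
θ = atan2( sin Δλ · cos φ₂ , cos φ₁ · sin φ₂ − sin φ₁ · cos φ₂ · cos Δλ )
  = atan2(0.02368, -0.95617) = 178.581° → normalised to [0°, 360°): 178.581°.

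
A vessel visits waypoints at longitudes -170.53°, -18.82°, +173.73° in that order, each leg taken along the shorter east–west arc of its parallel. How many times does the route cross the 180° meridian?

Leg 1: -170.53° → -18.82°, shortest Δλ = 151.71° (east) — does not cross 180°.
Leg 2: -18.82° → +173.73°, shortest Δλ = -167.45° (west) — crosses 180°.
Total crossings: 1.

1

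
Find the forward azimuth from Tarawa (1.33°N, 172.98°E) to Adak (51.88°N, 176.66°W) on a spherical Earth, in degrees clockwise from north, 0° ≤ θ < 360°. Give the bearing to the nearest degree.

Δλ = -176.66 − 172.98 = -349.64°; wrapped into (−180°, 180°]: 10.36°.
θ = atan2( sin Δλ · cos φ₂ , cos φ₁ · sin φ₂ − sin φ₁ · cos φ₂ · cos Δλ )
  = atan2(0.11101, 0.77241) = 8.179° → normalised to [0°, 360°): 8.179°.

8°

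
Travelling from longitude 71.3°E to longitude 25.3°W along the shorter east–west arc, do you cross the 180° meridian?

Signed shortest Δλ = ((-25.3 − 71.3 + 180) mod 360) − 180 = -96.6°.
Going west by 96.6° from +71.3° reaches -25.3° without touching 180°.

No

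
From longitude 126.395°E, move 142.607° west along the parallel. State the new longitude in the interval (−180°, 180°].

Start at +126.395°; shift −142.607° → -16.212°.
-16.212° already lies in (−180°, 180°].

16.212°W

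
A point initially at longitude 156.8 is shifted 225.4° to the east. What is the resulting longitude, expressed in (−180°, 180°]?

+22.2°

Start at +156.8°; shift +225.4° → +382.2°.
+382.2° lies outside (−180°, 180°]; subtract 360° → +22.2°.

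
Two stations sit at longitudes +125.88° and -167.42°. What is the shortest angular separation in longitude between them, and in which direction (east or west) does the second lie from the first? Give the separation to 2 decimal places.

Raw difference: -167.42 − 125.88 = -293.3°.
Normalise into (−180°, 180°]: -293.3° + 360° = 66.7°.
Positive ⇒ the second point lies to the east; separation 66.70°.

66.70° east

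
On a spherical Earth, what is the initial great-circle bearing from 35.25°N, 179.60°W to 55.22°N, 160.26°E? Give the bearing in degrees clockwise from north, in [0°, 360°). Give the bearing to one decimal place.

331.5°

Δλ = 160.26 − -179.60 = 339.86°; wrapped into (−180°, 180°]: -20.14°.
θ = atan2( sin Δλ · cos φ₂ , cos φ₁ · sin φ₂ − sin φ₁ · cos φ₂ · cos Δλ )
  = atan2(-0.19641, 0.36166) = -28.505° → normalised to [0°, 360°): 331.495°.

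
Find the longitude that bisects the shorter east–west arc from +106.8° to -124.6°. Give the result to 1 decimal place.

Signed shortest Δλ from +106.8° to -124.6° is +128.6°.
Midpoint longitude = +106.8° + (+128.6°)/2 = +106.8° + 64.3° = +171.1°.
(The naïve average (+106.8 + -124.6)/2 = -8.9° is on the wrong side of the globe.)

+171.1°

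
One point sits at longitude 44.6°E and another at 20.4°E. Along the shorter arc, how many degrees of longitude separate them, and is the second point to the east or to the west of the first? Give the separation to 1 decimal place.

Raw difference: 20.4 − 44.6 = -24.2°.
Normalise into (−180°, 180°]: -24.2° stays -24.2°.
Negative ⇒ the second point lies to the west; separation 24.2°.

24.2° west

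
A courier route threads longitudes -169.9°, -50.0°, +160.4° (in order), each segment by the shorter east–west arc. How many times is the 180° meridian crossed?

Leg 1: -169.9° → -50.0°, shortest Δλ = 119.9° (east) — does not cross 180°.
Leg 2: -50.0° → +160.4°, shortest Δλ = -149.6° (west) — crosses 180°.
Total crossings: 1.

1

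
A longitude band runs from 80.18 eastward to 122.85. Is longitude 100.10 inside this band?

Yes

Band width going east from +80.18° to +122.85°: ((122.85 − 80.18) mod 360) = 42.67°.
Offset of +100.10° east of the west edge: ((100.10 − 80.18) mod 360) = 19.92°.
19.92° ≤ 42.67° ⇒ inside.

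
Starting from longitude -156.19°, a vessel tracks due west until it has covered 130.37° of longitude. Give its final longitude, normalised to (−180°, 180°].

Start at -156.19°; shift −130.37° → -286.56°.
-286.56° lies outside (−180°, 180°]; add 360° → +73.44°.

+73.44°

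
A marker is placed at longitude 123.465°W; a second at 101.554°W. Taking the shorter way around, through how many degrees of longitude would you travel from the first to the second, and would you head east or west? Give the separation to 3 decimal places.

21.911° east

Raw difference: -101.554 − -123.465 = 21.911°.
Normalise into (−180°, 180°]: 21.911° stays 21.911°.
Positive ⇒ the second point lies to the east; separation 21.911°.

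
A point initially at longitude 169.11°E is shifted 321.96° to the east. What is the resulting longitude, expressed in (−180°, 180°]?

Start at +169.11°; shift +321.96° → +491.07°.
+491.07° lies outside (−180°, 180°]; subtract 360° → +131.07°.

131.07°E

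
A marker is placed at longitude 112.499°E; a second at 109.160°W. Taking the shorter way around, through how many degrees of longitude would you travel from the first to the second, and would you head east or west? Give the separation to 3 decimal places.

138.341° east

Raw difference: -109.160 − 112.499 = -221.659°.
Normalise into (−180°, 180°]: -221.659° + 360° = 138.341°.
Positive ⇒ the second point lies to the east; separation 138.341°.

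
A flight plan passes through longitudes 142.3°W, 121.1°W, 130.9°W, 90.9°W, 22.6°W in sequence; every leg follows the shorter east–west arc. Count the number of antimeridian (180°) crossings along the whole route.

0

Leg 1: -142.3° → -121.1°, shortest Δλ = 21.2° (east) — does not cross 180°.
Leg 2: -121.1° → -130.9°, shortest Δλ = -9.8° (west) — does not cross 180°.
Leg 3: -130.9° → -90.9°, shortest Δλ = 40.0° (east) — does not cross 180°.
Leg 4: -90.9° → -22.6°, shortest Δλ = 68.3° (east) — does not cross 180°.
Total crossings: 0.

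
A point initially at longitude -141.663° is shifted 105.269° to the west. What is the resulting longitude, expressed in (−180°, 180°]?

+113.068°

Start at -141.663°; shift −105.269° → -246.932°.
-246.932° lies outside (−180°, 180°]; add 360° → +113.068°.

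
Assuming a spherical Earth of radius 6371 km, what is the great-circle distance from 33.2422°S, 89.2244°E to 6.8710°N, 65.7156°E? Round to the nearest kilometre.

5104 km

Δλ = 65.7156 − 89.2244 = -23.5088°.
Δφ = 6.8710 − -33.2422 = 40.1132°.
a = sin²(Δφ/2) + cos φ₁ · cos φ₂ · sin²(Δλ/2) = 0.152074.
c = 2·atan2(√a, √(1−a)) = 0.80119 rad → d = 6371·c ≈ 5104.38 km.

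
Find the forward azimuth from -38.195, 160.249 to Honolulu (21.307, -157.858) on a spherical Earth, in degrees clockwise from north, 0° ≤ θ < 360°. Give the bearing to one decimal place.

Δλ = -157.858 − 160.249 = -318.107°; wrapped into (−180°, 180°]: 41.893°.
θ = atan2( sin Δλ · cos φ₂ , cos φ₁ · sin φ₂ − sin φ₁ · cos φ₂ · cos Δλ )
  = atan2(0.62210, 0.71440) = 41.049° → normalised to [0°, 360°): 41.049°.

41.0°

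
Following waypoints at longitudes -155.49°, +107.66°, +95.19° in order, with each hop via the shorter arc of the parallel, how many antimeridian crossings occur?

Leg 1: -155.49° → +107.66°, shortest Δλ = -96.85° (west) — crosses 180°.
Leg 2: +107.66° → +95.19°, shortest Δλ = -12.47° (west) — does not cross 180°.
Total crossings: 1.

1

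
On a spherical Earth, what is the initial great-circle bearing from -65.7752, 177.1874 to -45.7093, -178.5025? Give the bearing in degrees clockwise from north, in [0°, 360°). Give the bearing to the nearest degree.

9°

Δλ = -178.5025 − 177.1874 = -355.6899°; wrapped into (−180°, 180°]: 4.3101°.
θ = atan2( sin Δλ · cos φ₂ , cos φ₁ · sin φ₂ − sin φ₁ · cos φ₂ · cos Δλ )
  = atan2(0.05248, 0.34130) = 8.742° → normalised to [0°, 360°): 8.742°.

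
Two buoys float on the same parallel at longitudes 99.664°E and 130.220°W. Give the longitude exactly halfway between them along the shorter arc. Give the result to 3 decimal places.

Signed shortest Δλ from +99.664° to -130.220° is +130.116°.
Midpoint longitude = +99.664° + (+130.116°)/2 = +99.664° + 65.058° = +164.722°.
(The naïve average (+99.664 + -130.220)/2 = -15.278° is on the wrong side of the globe.)

164.722°E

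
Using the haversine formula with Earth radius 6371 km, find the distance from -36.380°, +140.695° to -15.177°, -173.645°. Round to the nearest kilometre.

Δλ = -173.645 − 140.695 = -314.340°; wrapped into (−180°, 180°]: 45.660°.
Δφ = -15.177 − -36.380 = 21.203°.
a = sin²(Δφ/2) + cos φ₁ · cos φ₂ · sin²(Δλ/2) = 0.150822.
c = 2·atan2(√a, √(1−a)) = 0.79770 rad → d = 6371·c ≈ 5082.14 km.

5082 km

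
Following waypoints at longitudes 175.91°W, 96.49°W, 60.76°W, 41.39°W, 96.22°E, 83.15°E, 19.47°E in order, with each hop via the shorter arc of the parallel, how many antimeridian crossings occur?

0

Leg 1: -175.91° → -96.49°, shortest Δλ = 79.42° (east) — does not cross 180°.
Leg 2: -96.49° → -60.76°, shortest Δλ = 35.73° (east) — does not cross 180°.
Leg 3: -60.76° → -41.39°, shortest Δλ = 19.37° (east) — does not cross 180°.
Leg 4: -41.39° → +96.22°, shortest Δλ = 137.61° (east) — does not cross 180°.
Leg 5: +96.22° → +83.15°, shortest Δλ = -13.07° (west) — does not cross 180°.
Leg 6: +83.15° → +19.47°, shortest Δλ = -63.68° (west) — does not cross 180°.
Total crossings: 0.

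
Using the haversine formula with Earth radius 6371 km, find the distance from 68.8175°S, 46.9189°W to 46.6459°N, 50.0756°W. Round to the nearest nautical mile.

6934 nmi

Δλ = -50.0756 − -46.9189 = -3.1567°.
Δφ = 46.6459 − -68.8175 = 115.4634°.
a = sin²(Δφ/2) + cos φ₁ · cos φ₂ · sin²(Δλ/2) = 0.715155.
c = 2·atan2(√a, √(1−a)) = 2.01563 rad → d = 6371·c ≈ 12841.60 km ≈ 6933.91 nmi.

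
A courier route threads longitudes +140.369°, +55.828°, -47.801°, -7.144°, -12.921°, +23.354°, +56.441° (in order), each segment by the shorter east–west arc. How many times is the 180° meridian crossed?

0

Leg 1: +140.369° → +55.828°, shortest Δλ = -84.541° (west) — does not cross 180°.
Leg 2: +55.828° → -47.801°, shortest Δλ = -103.629° (west) — does not cross 180°.
Leg 3: -47.801° → -7.144°, shortest Δλ = 40.657° (east) — does not cross 180°.
Leg 4: -7.144° → -12.921°, shortest Δλ = -5.777° (west) — does not cross 180°.
Leg 5: -12.921° → +23.354°, shortest Δλ = 36.275° (east) — does not cross 180°.
Leg 6: +23.354° → +56.441°, shortest Δλ = 33.087° (east) — does not cross 180°.
Total crossings: 0.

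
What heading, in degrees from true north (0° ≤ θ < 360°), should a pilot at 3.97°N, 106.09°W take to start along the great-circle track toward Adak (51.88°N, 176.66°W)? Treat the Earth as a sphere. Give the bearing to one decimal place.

322.9°

Δλ = -176.66 − -106.09 = -70.57°.
θ = atan2( sin Δλ · cos φ₂ , cos φ₁ · sin φ₂ − sin φ₁ · cos φ₂ · cos Δλ )
  = atan2(-0.58215, 0.77061) = -37.069° → normalised to [0°, 360°): 322.931°.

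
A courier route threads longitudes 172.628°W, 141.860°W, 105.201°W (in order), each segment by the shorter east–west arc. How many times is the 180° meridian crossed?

Leg 1: -172.628° → -141.860°, shortest Δλ = 30.768° (east) — does not cross 180°.
Leg 2: -141.860° → -105.201°, shortest Δλ = 36.659° (east) — does not cross 180°.
Total crossings: 0.

0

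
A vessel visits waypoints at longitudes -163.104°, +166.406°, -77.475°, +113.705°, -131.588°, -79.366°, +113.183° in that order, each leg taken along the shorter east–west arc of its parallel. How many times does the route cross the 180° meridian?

Leg 1: -163.104° → +166.406°, shortest Δλ = -30.49° (west) — crosses 180°.
Leg 2: +166.406° → -77.475°, shortest Δλ = 116.119° (east) — crosses 180°.
Leg 3: -77.475° → +113.705°, shortest Δλ = -168.82° (west) — crosses 180°.
Leg 4: +113.705° → -131.588°, shortest Δλ = 114.707° (east) — crosses 180°.
Leg 5: -131.588° → -79.366°, shortest Δλ = 52.222° (east) — does not cross 180°.
Leg 6: -79.366° → +113.183°, shortest Δλ = -167.451° (west) — crosses 180°.
Total crossings: 5.

5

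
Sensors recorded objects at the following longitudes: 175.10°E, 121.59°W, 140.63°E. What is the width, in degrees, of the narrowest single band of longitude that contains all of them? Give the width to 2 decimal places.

97.78°

Sort the longitudes: -121.59°, +140.63°, +175.10°.
Eastward gaps between consecutive values (wrapping around): 262.22°, 34.47°, 63.31°.
Largest gap = 262.22° ⇒ minimal covering band is its complement: 360° − 262.22° = 97.78°.
Band runs from +140.63° eastward to -121.59°, crossing the antimeridian.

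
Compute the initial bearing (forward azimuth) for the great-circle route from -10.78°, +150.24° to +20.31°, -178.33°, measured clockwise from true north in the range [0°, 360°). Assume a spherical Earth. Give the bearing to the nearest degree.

45°

Δλ = -178.33 − 150.24 = -328.57°; wrapped into (−180°, 180°]: 31.43°.
θ = atan2( sin Δλ · cos φ₂ , cos φ₁ · sin φ₂ − sin φ₁ · cos φ₂ · cos Δλ )
  = atan2(0.48904, 0.49065) = 44.906° → normalised to [0°, 360°): 44.906°.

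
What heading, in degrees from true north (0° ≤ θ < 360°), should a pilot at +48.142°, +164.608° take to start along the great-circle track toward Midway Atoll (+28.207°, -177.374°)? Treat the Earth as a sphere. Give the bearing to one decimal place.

Δλ = -177.374 − 164.608 = -341.982°; wrapped into (−180°, 180°]: 18.018°.
θ = atan2( sin Δλ · cos φ₂ , cos φ₁ · sin φ₂ − sin φ₁ · cos φ₂ · cos Δλ )
  = atan2(0.27258, -0.30877) = 138.561° → normalised to [0°, 360°): 138.561°.

138.6°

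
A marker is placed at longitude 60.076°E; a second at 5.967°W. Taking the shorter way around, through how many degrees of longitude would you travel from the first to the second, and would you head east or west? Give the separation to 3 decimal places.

66.043° west

Raw difference: -5.967 − 60.076 = -66.043°.
Normalise into (−180°, 180°]: -66.043° stays -66.043°.
Negative ⇒ the second point lies to the west; separation 66.043°.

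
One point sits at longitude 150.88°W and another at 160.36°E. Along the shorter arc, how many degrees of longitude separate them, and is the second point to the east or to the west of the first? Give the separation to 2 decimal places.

48.76° west

Raw difference: 160.36 − -150.88 = 311.24°.
Normalise into (−180°, 180°]: 311.24° − 360° = -48.76°.
Negative ⇒ the second point lies to the west; separation 48.76°.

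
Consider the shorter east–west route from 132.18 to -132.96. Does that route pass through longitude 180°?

Yes

Naïve |-132.96 − 132.18| = 265.14° > 180°, so the shorter arc goes the other way round — across 180°.
Signed shortest Δλ = ((-132.96 − 132.18 + 180) mod 360) − 180 = 94.86°.
Going east by 94.86° from +132.18° passes through 180° before reaching -132.96°.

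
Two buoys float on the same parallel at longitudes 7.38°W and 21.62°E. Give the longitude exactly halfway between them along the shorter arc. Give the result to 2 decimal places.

Signed shortest Δλ from -7.38° to +21.62° is +29.00°.
Midpoint longitude = -7.38° + (+29.00°)/2 = -7.38° + 14.50° = +7.12°.

7.12°E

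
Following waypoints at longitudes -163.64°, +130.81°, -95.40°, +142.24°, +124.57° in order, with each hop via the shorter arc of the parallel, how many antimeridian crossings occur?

3

Leg 1: -163.64° → +130.81°, shortest Δλ = -65.55° (west) — crosses 180°.
Leg 2: +130.81° → -95.40°, shortest Δλ = 133.79° (east) — crosses 180°.
Leg 3: -95.40° → +142.24°, shortest Δλ = -122.36° (west) — crosses 180°.
Leg 4: +142.24° → +124.57°, shortest Δλ = -17.67° (west) — does not cross 180°.
Total crossings: 3.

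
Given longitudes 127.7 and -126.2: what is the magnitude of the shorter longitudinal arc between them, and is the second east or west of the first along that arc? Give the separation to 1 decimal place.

106.1° east

Raw difference: -126.2 − 127.7 = -253.9°.
Normalise into (−180°, 180°]: -253.9° + 360° = 106.1°.
Positive ⇒ the second point lies to the east; separation 106.1°.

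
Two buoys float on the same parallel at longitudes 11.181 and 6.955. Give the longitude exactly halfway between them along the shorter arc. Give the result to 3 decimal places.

Signed shortest Δλ from +11.181° to +6.955° is -4.226°.
Midpoint longitude = +11.181° + (-4.226°)/2 = +11.181° − 2.113° = +9.068°.

+9.068°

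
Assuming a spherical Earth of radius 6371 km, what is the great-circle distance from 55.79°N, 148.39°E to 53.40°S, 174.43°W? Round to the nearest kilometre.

12607 km

Δλ = -174.43 − 148.39 = -322.82°; wrapped into (−180°, 180°]: 37.18°.
Δφ = -53.40 − 55.79 = -109.19°.
a = sin²(Δφ/2) + cos φ₁ · cos φ₂ · sin²(Δλ/2) = 0.698419.
c = 2·atan2(√a, √(1−a)) = 1.97886 rad → d = 6371·c ≈ 12607.35 km.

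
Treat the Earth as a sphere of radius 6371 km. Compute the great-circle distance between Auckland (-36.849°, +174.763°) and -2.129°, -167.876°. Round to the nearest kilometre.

Δλ = -167.876 − 174.763 = -342.639°; wrapped into (−180°, 180°]: 17.361°.
Δφ = -2.129 − -36.849 = 34.720°.
a = sin²(Δφ/2) + cos φ₁ · cos φ₂ · sin²(Δλ/2) = 0.107242.
c = 2·atan2(√a, √(1−a)) = 0.66727 rad → d = 6371·c ≈ 4251.16 km.

4251 km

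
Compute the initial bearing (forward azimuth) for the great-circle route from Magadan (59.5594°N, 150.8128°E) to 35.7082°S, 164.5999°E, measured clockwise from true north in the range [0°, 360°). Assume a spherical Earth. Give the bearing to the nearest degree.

Δλ = 164.5999 − 150.8128 = 13.7871°.
θ = atan2( sin Δλ · cos φ₂ , cos φ₁ · sin φ₂ − sin φ₁ · cos φ₂ · cos Δλ )
  = atan2(0.19351, -0.97561) = 168.781° → normalised to [0°, 360°): 168.781°.

169°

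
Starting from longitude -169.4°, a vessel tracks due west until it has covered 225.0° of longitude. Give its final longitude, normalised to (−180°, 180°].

Start at -169.4°; shift −225.0° → -394.4°.
-394.4° lies outside (−180°, 180°]; add 360° → -34.4°.

-34.4°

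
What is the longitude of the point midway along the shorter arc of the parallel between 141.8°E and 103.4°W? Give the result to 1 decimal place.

Signed shortest Δλ from +141.8° to -103.4° is +114.8°.
Midpoint longitude = +141.8° + (+114.8°)/2 = +141.8° + 57.4° = +199.2°.
Normalise into (−180°, 180°]: -160.8°.
(The naïve average (+141.8 + -103.4)/2 = 19.2° is on the wrong side of the globe.)

160.8°W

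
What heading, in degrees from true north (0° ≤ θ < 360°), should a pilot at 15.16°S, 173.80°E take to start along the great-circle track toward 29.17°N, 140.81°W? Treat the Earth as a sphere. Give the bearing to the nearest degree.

Δλ = -140.81 − 173.80 = -314.61°; wrapped into (−180°, 180°]: 45.39°.
θ = atan2( sin Δλ · cos φ₂ , cos φ₁ · sin φ₂ − sin φ₁ · cos φ₂ · cos Δλ )
  = atan2(0.62162, 0.63081) = 44.580° → normalised to [0°, 360°): 44.580°.

45°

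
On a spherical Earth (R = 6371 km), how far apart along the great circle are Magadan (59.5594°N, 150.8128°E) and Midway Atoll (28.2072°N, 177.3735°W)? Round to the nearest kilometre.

4237 km

Δλ = -177.3735 − 150.8128 = -328.1863°; wrapped into (−180°, 180°]: 31.8137°.
Δφ = 28.2072 − 59.5594 = -31.3522°.
a = sin²(Δφ/2) + cos φ₁ · cos φ₂ · sin²(Δλ/2) = 0.106545.
c = 2·atan2(√a, √(1−a)) = 0.66501 rad → d = 6371·c ≈ 4236.79 km.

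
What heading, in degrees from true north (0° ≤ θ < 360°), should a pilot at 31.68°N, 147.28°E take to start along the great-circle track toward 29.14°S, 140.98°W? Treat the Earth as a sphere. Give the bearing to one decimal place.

123.9°

Δλ = -140.98 − 147.28 = -288.26°; wrapped into (−180°, 180°]: 71.74°.
θ = atan2( sin Δλ · cos φ₂ , cos φ₁ · sin φ₂ − sin φ₁ · cos φ₂ · cos Δλ )
  = atan2(0.82945, -0.55811) = 123.935° → normalised to [0°, 360°): 123.935°.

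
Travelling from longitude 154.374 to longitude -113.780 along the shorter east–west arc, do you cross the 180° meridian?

Yes

Naïve |-113.780 − 154.374| = 268.154° > 180°, so the shorter arc goes the other way round — across 180°.
Signed shortest Δλ = ((-113.780 − 154.374 + 180) mod 360) − 180 = 91.846°.
Going east by 91.846° from +154.374° passes through 180° before reaching -113.780°.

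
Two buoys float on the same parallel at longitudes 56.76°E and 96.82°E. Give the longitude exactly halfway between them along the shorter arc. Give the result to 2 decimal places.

Signed shortest Δλ from +56.76° to +96.82° is +40.06°.
Midpoint longitude = +56.76° + (+40.06°)/2 = +56.76° + 20.03° = +76.79°.

76.79°E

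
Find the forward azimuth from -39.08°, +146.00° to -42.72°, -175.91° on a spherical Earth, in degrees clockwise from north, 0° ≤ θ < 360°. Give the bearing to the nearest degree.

110°

Δλ = -175.91 − 146.00 = -321.91°; wrapped into (−180°, 180°]: 38.09°.
θ = atan2( sin Δλ · cos φ₂ , cos φ₁ · sin φ₂ − sin φ₁ · cos φ₂ · cos Δλ )
  = atan2(0.45322, -0.16212) = 109.682° → normalised to [0°, 360°): 109.682°.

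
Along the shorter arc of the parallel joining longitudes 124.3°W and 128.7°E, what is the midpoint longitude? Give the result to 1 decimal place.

177.8°W

Signed shortest Δλ from -124.3° to +128.7° is -107.0°.
Midpoint longitude = -124.3° + (-107.0°)/2 = -124.3° − 53.5° = -177.8°.
(The naïve average (-124.3 + +128.7)/2 = 2.2° is on the wrong side of the globe.)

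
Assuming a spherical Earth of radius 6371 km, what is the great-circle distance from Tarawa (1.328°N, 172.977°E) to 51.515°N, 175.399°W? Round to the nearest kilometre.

5686 km

Δλ = -175.399 − 172.977 = -348.376°; wrapped into (−180°, 180°]: 11.624°.
Δφ = 51.515 − 1.328 = 50.187°.
a = sin²(Δφ/2) + cos φ₁ · cos φ₂ · sin²(Δλ/2) = 0.186238.
c = 2·atan2(√a, √(1−a)) = 0.89243 rad → d = 6371·c ≈ 5685.65 km.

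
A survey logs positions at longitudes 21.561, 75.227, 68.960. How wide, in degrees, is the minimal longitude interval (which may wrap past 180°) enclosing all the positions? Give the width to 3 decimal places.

Sort the longitudes: +21.561°, +68.960°, +75.227°.
Eastward gaps between consecutive values (wrapping around): 47.399°, 6.267°, 306.334°.
Largest gap = 306.334° ⇒ minimal covering band is its complement: 360° − 306.334° = 53.666°.
Band runs from +21.561° eastward to +75.227°.

53.666°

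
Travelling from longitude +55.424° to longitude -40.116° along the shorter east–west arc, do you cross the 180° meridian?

Signed shortest Δλ = ((-40.116 − 55.424 + 180) mod 360) − 180 = -95.54°.
Going west by 95.54° from +55.424° reaches -40.116° without touching 180°.

No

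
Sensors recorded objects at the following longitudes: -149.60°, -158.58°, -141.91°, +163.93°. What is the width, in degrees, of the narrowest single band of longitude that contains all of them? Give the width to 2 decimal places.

54.16°

Sort the longitudes: -158.58°, -149.60°, -141.91°, +163.93°.
Eastward gaps between consecutive values (wrapping around): 8.98°, 7.69°, 305.84°, 37.49°.
Largest gap = 305.84° ⇒ minimal covering band is its complement: 360° − 305.84° = 54.16°.
Band runs from +163.93° eastward to -141.91°, crossing the antimeridian.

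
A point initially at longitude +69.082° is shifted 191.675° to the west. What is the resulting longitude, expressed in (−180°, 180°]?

Start at +69.082°; shift −191.675° → -122.593°.
-122.593° already lies in (−180°, 180°].

-122.593°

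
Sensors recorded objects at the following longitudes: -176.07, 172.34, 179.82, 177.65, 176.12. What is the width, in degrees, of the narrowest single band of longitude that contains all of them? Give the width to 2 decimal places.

Sort the longitudes: -176.07°, +172.34°, +176.12°, +177.65°, +179.82°.
Eastward gaps between consecutive values (wrapping around): 348.41°, 3.78°, 1.53°, 2.17°, 4.11°.
Largest gap = 348.41° ⇒ minimal covering band is its complement: 360° − 348.41° = 11.59°.
Band runs from +172.34° eastward to -176.07°, crossing the antimeridian.

11.59°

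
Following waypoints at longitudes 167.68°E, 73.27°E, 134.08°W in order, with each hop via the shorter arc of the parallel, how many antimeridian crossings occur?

1

Leg 1: +167.68° → +73.27°, shortest Δλ = -94.41° (west) — does not cross 180°.
Leg 2: +73.27° → -134.08°, shortest Δλ = 152.65° (east) — crosses 180°.
Total crossings: 1.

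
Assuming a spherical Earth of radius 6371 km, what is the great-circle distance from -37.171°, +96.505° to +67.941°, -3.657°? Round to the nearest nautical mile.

Δλ = -3.657 − 96.505 = -100.162°.
Δφ = 67.941 − -37.171 = 105.112°.
a = sin²(Δφ/2) + cos φ₁ · cos φ₂ · sin²(Δλ/2) = 0.806383.
c = 2·atan2(√a, √(1−a)) = 2.23035 rad → d = 6371·c ≈ 14209.58 km ≈ 7672.56 nmi.

7673 nmi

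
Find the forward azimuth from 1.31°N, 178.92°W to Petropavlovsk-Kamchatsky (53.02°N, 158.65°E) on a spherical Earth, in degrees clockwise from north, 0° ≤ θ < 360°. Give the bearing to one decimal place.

Δλ = 158.65 − -178.92 = 337.57°; wrapped into (−180°, 180°]: -22.43°.
θ = atan2( sin Δλ · cos φ₂ , cos φ₁ · sin φ₂ − sin φ₁ · cos φ₂ · cos Δλ )
  = atan2(-0.22952, 0.78592) = -16.280° → normalised to [0°, 360°): 343.720°.

343.7°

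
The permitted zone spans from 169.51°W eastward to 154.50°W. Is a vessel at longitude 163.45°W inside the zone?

Band width going east from -169.51° to -154.50°: ((-154.50 − -169.51) mod 360) = 15.01°.
Offset of -163.45° east of the west edge: ((-163.45 − -169.51) mod 360) = 6.06°.
6.06° ≤ 15.01° ⇒ inside.

Yes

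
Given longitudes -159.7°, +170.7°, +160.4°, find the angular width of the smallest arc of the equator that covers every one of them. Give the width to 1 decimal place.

39.9°

Sort the longitudes: -159.7°, +160.4°, +170.7°.
Eastward gaps between consecutive values (wrapping around): 320.1°, 10.3°, 29.6°.
Largest gap = 320.1° ⇒ minimal covering band is its complement: 360° − 320.1° = 39.9°.
Band runs from +160.4° eastward to -159.7°, crossing the antimeridian.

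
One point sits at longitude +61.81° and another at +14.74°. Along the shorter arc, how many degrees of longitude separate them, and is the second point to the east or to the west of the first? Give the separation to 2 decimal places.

47.07° west

Raw difference: 14.74 − 61.81 = -47.07°.
Normalise into (−180°, 180°]: -47.07° stays -47.07°.
Negative ⇒ the second point lies to the west; separation 47.07°.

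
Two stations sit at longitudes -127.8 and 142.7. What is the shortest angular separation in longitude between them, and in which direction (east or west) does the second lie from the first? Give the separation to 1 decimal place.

89.5° west

Raw difference: 142.7 − -127.8 = 270.5°.
Normalise into (−180°, 180°]: 270.5° − 360° = -89.5°.
Negative ⇒ the second point lies to the west; separation 89.5°.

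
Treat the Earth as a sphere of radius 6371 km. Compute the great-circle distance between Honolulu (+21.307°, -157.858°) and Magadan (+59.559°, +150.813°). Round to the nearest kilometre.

5842 km

Δλ = 150.813 − -157.858 = 308.671°; wrapped into (−180°, 180°]: -51.329°.
Δφ = 59.559 − 21.307 = 38.252°.
a = sin²(Δφ/2) + cos φ₁ · cos φ₂ · sin²(Δλ/2) = 0.195892.
c = 2·atan2(√a, √(1−a)) = 0.91699 rad → d = 6371·c ≈ 5842.11 km.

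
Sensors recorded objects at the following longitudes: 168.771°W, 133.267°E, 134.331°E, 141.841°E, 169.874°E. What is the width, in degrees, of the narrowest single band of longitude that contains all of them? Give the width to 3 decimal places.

57.962°

Sort the longitudes: -168.771°, +133.267°, +134.331°, +141.841°, +169.874°.
Eastward gaps between consecutive values (wrapping around): 302.038°, 1.064°, 7.510°, 28.033°, 21.355°.
Largest gap = 302.038° ⇒ minimal covering band is its complement: 360° − 302.038° = 57.962°.
Band runs from +133.267° eastward to -168.771°, crossing the antimeridian.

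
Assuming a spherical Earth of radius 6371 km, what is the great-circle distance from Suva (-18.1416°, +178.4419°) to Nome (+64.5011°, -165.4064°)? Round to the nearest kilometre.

Δλ = -165.4064 − 178.4419 = -343.8483°; wrapped into (−180°, 180°]: 16.1517°.
Δφ = 64.5011 − -18.1416 = 82.6427°.
a = sin²(Δφ/2) + cos φ₁ · cos φ₂ · sin²(Δλ/2) = 0.444046.
c = 2·atan2(√a, √(1−a)) = 1.45865 rad → d = 6371·c ≈ 9293.07 km.

9293 km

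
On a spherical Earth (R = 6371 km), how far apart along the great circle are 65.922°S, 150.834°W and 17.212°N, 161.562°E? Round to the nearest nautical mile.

Δλ = 161.562 − -150.834 = 312.396°; wrapped into (−180°, 180°]: -47.604°.
Δφ = 17.212 − -65.922 = 83.134°.
a = sin²(Δφ/2) + cos φ₁ · cos φ₂ · sin²(Δλ/2) = 0.503700.
c = 2·atan2(√a, √(1−a)) = 1.57820 rad → d = 6371·c ≈ 10054.69 km ≈ 5429.10 nmi.

5429 nmi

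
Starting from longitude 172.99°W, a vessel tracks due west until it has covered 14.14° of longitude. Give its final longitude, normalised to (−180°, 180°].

Start at -172.99°; shift −14.14° → -187.13°.
-187.13° lies outside (−180°, 180°]; add 360° → +172.87°.

172.87°E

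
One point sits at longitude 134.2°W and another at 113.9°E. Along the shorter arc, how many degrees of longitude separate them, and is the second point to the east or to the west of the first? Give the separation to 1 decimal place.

111.9° west

Raw difference: 113.9 − -134.2 = 248.1°.
Normalise into (−180°, 180°]: 248.1° − 360° = -111.9°.
Negative ⇒ the second point lies to the west; separation 111.9°.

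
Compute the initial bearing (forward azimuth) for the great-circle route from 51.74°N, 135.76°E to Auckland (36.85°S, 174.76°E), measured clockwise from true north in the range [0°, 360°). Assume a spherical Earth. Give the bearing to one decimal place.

149.6°

Δλ = 174.76 − 135.76 = 39.00°.
θ = atan2( sin Δλ · cos φ₂ , cos φ₁ · sin φ₂ − sin φ₁ · cos φ₂ · cos Δλ )
  = atan2(0.50359, -0.85967) = 149.639° → normalised to [0°, 360°): 149.639°.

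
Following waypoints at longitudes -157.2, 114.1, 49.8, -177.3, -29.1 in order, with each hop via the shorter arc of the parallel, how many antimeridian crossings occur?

2

Leg 1: -157.2° → +114.1°, shortest Δλ = -88.7° (west) — crosses 180°.
Leg 2: +114.1° → +49.8°, shortest Δλ = -64.3° (west) — does not cross 180°.
Leg 3: +49.8° → -177.3°, shortest Δλ = 132.9° (east) — crosses 180°.
Leg 4: -177.3° → -29.1°, shortest Δλ = 148.2° (east) — does not cross 180°.
Total crossings: 2.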